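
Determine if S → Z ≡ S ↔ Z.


Expression 1: S → Z
Expression 2: S ↔ Z
Truth table (S Z | Expr1 Expr2):
  T T |   T     T
  T F |   F     F
  F T |   T     F   ← differ
  F F |   T     T
Counterexample: S=F, Z=T gives Expr1 = T but Expr2 = F, so the expressions are NOT logically equivalent.

No


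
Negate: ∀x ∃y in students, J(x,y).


Original: ∀x ∃y J(x,y)
Rule: ¬∀→∃, ¬∃→∀, negate predicate.
Negation: ∃x ∀y ¬J(x,y)

∃x ∀y ¬J(x,y)


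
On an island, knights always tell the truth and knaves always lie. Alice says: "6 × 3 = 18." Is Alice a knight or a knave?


Statement: "6 × 3 = 18."
Actual: 6 × 3 = 18
Claimed: 18
Statement is TRUE → Alice tells the truth → Knight

Knight


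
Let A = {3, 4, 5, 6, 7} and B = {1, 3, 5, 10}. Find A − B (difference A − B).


A = {3, 4, 5, 6, 7}
B = {1, 3, 5, 10}
Operation: difference A − B
In A but not B: 4, 6, 7

{4, 6, 7}


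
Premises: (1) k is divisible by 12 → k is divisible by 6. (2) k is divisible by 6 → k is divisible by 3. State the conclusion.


Hypothetical syllogism: P → Q, Q → R ⊢ P → R
Premise 1: k is divisible by 12 → k is divisible by 6
Premise 2: k is divisible by 6 → k is divisible by 3
Chain the implications: the middle term (k is divisible by 6) links the two.
Conclusion: If k is divisible by 12, then k is divisible by 3.

If k is divisible by 12, then k is divisible by 3.


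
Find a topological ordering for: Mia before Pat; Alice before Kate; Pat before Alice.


Constraints: Mia before Pat; Alice before Kate; Pat before Alice
Method: repeatedly schedule the remaining task that has no remaining task required before it.
  Step 1: remaining {Mia, Pat, Kate, Alice}; every task except Mia still has a predecessor pending → schedule Mia.
  Step 2: remaining {Pat, Kate, Alice}; every task except Pat still has a predecessor pending → schedule Pat.
  Step 3: remaining {Kate, Alice}; every task except Alice still has a predecessor pending → schedule Alice.
  Step 4: only Kate remains → schedule Kate.
Resulting order:

Mia → Pat → Alice → Kate


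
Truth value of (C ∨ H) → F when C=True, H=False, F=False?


C = True, H = False, F = False
Expression: (C ∨ H) → F
Step 1: C ∨ H = True OR False = True
Step 2: (True) → F = True → False (false only if antecedent True and consequent False) = False

False


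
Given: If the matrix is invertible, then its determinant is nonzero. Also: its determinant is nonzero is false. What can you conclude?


Modus tollens: P → Q, ¬Q ⊢ ¬P
P: the matrix is invertible
Q: its determinant is nonzero
We have P → Q and Q is false.
By modus tollens, P must be false.

It is not the case that the matrix is invertible


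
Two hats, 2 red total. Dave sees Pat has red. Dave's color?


Total red = 2, Pat = red
Red accounted for: 1
Remaining for Dave: 1
Dave's hat is red.

red


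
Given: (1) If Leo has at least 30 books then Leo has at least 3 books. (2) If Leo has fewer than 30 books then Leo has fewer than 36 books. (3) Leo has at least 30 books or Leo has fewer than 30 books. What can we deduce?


Constructive dilemma: (P → Q) ∧ (R → S), P ∨ R ⊢ Q ∨ S
Premise 1: Leo has at least 30 books → Leo has at least 3 books
Premise 2: Leo has fewer than 30 books → Leo has fewer than 36 books
Premise 3: Leo has at least 30 books ∨ Leo has fewer than 30 books
Case 1: Assuming Leo has at least 30 books, then by Premise 1, Leo has at least 3 books.
Case 2: Assuming Leo has fewer than 30 books, then by Premise 2, Leo has fewer than 36 books.
Since one of Leo has at least 30 books or Leo has fewer than 30 books must hold, we get Leo has at least 3 books or Leo has fewer than 36 books.

Leo has at least 3 books or Leo has fewer than 36 books.


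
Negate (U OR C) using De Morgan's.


De Morgan's law: ¬(P ∨ Q) ≡ ¬P ∧ ¬Q
¬(U ∨ C) = ¬U ∧ ¬C

¬U ∧ ¬C


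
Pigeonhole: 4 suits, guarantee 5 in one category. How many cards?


Pigeonhole: to guarantee k in one of n categories, need (k-1)×n + 1.
k = 5, n = 4
Minimum = (5-1) × 4 + 1 = 4 × 4 + 1

17


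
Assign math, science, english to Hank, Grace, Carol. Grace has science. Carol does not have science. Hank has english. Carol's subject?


From clues:
  Hank → english
  Grace → science
By elimination, Carol gets the remaining.

math


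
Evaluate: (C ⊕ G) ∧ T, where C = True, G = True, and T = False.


C = True, G = True, T = False
Step 1: C ⊕ G = True XOR True = False
Step 2: False ∧ T = False AND False = False
XOR true when exactly one of C,G is true; then AND with T.

False


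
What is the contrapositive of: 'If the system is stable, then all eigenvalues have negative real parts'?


Original: If the system is stable, then all eigenvalues have negative real parts
Contrapositive: If ¬Q, then ¬P
Negate Q: not (all eigenvalues have negative real parts)
Negate P: not (the system is stable)

If not (all eigenvalues have negative real parts), then not (the system is stable).


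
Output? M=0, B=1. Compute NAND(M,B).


M AND B = 0
NOT(0) = 1

1


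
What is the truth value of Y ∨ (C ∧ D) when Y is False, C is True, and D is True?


Y = False, C = True, D = True
Step 1: C ∧ D = True AND True = True
Step 2: Y ∨ True = False OR True = True
AND evaluated first (higher precedence); then OR applied.

True


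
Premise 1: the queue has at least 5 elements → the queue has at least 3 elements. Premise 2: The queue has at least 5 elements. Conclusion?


Modus ponens: P → Q, P ⊢ Q
P: the queue has at least 5 elements
Q: the queue has at least 3 elements
We have P → Q and P is true.
By modus ponens, Q must be true.

The queue has at least 3 elements


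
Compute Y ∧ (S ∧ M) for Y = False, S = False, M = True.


Y = False, S = False, M = True
Step 1: S ∧ M = False AND True = False
Step 2: Y ∧ False = False AND False = False
AND is true only when ALL operands are true.

False


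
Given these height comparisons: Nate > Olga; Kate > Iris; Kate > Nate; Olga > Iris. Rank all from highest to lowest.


Constraints: Nate > Olga; Kate > Iris; Kate > Nate; Olga > Iris
Method: at each step, the next-highest is the one remaining person who never appears on the smaller side of a constraint between remaining people.
  Step 1: remaining {Olga, Kate, Iris, Nate}; on the smaller side: {Olga, Iris, Nate} → Kate is next (Kate > Iris; Kate > Nate).
  Step 2: remaining {Olga, Iris, Nate}; on the smaller side: {Olga, Iris} → Nate is next (Nate > Olga).
  Step 3: remaining {Olga, Iris}; on the smaller side: {Iris} → Olga is next (Olga > Iris).
  Step 4: only Iris remains → lowest.
Final ranking (highest to lowest):

Kate > Nate > Olga > Iris


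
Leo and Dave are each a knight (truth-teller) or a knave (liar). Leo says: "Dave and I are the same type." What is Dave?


Leo says: "Dave and I are the same type."
Case 1: Leo is a Knight (truth-teller)
  Statement is true → they ARE the same → Dave is also a Knight
Case 2: Leo is a Knave (liar)
  Statement is false → they are NOT the same → Dave is a Knight
In both cases, Dave is a Knight.

Knight


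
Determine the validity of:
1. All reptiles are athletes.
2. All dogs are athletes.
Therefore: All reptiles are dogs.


Premise 1: All reptiles are athletes.
Premise 2: All dogs are athletes.
Conclusion: All reptiles are dogs.
Fallacy: undistributed middle. athletes is predicate in both.
Counterexample: reptiles and dogs could be disjoint subsets of athletes.

Invalid


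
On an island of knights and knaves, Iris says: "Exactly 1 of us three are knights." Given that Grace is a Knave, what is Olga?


Iris claims exactly 1 knights among Iris, Grace, Olga.
Given: Grace is a Knave.

Case 1: Iris is a Knight (tells truth)
  Then exactly 1 of the three are knights.
  Counting Iris, Grace: 1 knight(s) so far. Need 0 more → Olga = Knave.
Case 2: Iris is a Knave (lies)
  Then the count is NOT 1.
  If Olga = Knight, count = 1 = 1 → claim would be true, contradicts lie.
  If Olga = Knave, count = 0 ≠ 1 → lie confirmed ✓

Olga is a Knave.

Knave


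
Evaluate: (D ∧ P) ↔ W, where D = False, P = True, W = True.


D = False, P = True, W = True
Step 1: D ∧ P = False AND True = False
Step 2: (False) ↔ W: true when both sides have same truth value.
Result: False ↔ True = False

False


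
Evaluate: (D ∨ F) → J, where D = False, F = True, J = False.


D = False, F = True, J = False
Step 1: D ∨ F = False OR True = True
Step 2: (True) → J: false only when antecedent=True and J=False.
Result: False

False


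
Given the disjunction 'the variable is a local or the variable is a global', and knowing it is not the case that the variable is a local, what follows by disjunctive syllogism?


Disjunctive syllogism: P ∨ Q, ¬P ⊢ Q
Disjunction: the variable is a local ∨ the variable is a global
We know it is not the case that the variable is a local.
By disjunctive syllogism, the other disjunct must be true.

The variable is a global


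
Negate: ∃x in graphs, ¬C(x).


Original: ∃x ¬C(x)
Rule: ¬∀→∃, ¬∃→∀, negate predicate.
Negation: ∀x C(x)

∀x C(x)


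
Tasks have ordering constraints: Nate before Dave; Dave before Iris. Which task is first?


Constraints: Nate before Dave; Dave before Iris
The first task can have nothing scheduled before it, so it must never appear on the right of a 'before'.
Tasks appearing after some 'before': Dave, Iris.
The only task not in that list is Nate → it is first.

Nate


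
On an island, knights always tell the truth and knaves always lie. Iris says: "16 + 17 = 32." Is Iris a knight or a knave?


Statement: "16 + 17 = 32."
Actual: 16 + 17 = 33
Claimed: 32
Statement is FALSE → Iris lies → Knave

Knave


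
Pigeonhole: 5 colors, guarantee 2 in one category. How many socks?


Pigeonhole: to guarantee k in one of n categories, need (k-1)×n + 1.
k = 2, n = 5
Minimum = (2-1) × 5 + 1 = 1 × 5 + 1

6


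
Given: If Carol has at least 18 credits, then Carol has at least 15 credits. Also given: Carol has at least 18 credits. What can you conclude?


Modus ponens: P → Q, P ⊢ Q
P: Carol has at least 18 credits
Q: Carol has at least 15 credits
We have P → Q and P is true.
By modus ponens, Q must be true.

Carol has at least 15 credits


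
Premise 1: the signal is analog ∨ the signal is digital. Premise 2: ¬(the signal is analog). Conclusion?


Disjunctive syllogism: P ∨ Q, ¬P ⊢ Q
Disjunction: the signal is analog ∨ the signal is digital
We know it is not the case that the signal is analog.
By disjunctive syllogism, the other disjunct must be true.

The signal is digital


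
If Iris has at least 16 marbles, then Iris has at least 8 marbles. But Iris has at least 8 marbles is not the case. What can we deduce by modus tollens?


Modus tollens: P → Q, ¬Q ⊢ ¬P
P: Iris has at least 16 marbles
Q: Iris has at least 8 marbles
We have P → Q and Q is false.
By modus tollens, P must be false.

It is not the case that Iris has at least 16 marbles


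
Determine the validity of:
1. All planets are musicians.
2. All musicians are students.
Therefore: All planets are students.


Premise 1: All planets are musicians.
Premise 2: All musicians are students.
Conclusion: All planets are students.
Barbara syllogism (AAA-1): All A are B, All B are C → All A are C.
Middle term (musicians) distributed in premise 2.

Valid


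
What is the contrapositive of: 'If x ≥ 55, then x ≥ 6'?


Original: If x ≥ 55, then x ≥ 6
Contrapositive: If ¬Q, then ¬P
Negate Q: not (x ≥ 6)
Negate P: not (x ≥ 55)

If not (x ≥ 6), then not (x ≥ 55).


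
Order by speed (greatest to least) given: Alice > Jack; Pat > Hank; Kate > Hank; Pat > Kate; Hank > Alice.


Constraints: Alice > Jack; Pat > Hank; Kate > Hank; Pat > Kate; Hank > Alice
Method: at each step, the next-highest is the one remaining person who never appears on the smaller side of a constraint between remaining people.
  Step 1: remaining {Pat, Jack, Kate, Alice, Hank}; on the smaller side: {Jack, Kate, Alice, Hank} → Pat is next (Pat > Hank; Pat > Kate).
  Step 2: remaining {Jack, Kate, Alice, Hank}; on the smaller side: {Jack, Alice, Hank} → Kate is next (Kate > Hank).
  Step 3: remaining {Jack, Alice, Hank}; on the smaller side: {Jack, Alice} → Hank is next (Hank > Alice).
  Step 4: remaining {Jack, Alice}; on the smaller side: {Jack} → Alice is next (Alice > Jack).
  Step 5: only Jack remains → lowest.
Final ranking (highest to lowest):

Pat > Kate > Hank > Alice > Jack


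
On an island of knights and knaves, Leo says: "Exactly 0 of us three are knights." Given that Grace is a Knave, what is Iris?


Leo claims exactly 0 knights among Leo, Grace, Iris.
Given: Grace is a Knave.

Case 1: Leo is a Knight (tells truth)
  Then exactly 0 of the three are knights.
  Counting Leo, Grace: 1 knight(s) so far. Need -1 more → impossible.
Case 2: Leo is a Knave (lies)
  Then the count is NOT 0.
  If Iris = Knave, count = 0 = 0 → claim would be true, contradicts lie.
  If Iris = Knight, count = 1 ≠ 0 → lie confirmed ✓

Iris is a Knight.

Knight


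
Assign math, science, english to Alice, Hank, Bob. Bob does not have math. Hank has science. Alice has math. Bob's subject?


From clues:
  Hank → science
  Alice → math
By elimination, Bob gets the remaining.

english


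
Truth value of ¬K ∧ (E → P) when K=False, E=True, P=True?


K = False, E = True, P = True
Expression: ¬K ∧ (E → P)
Step 1: ¬K = NOT False = True
Step 2: E → P = True → True (false only if E=True, P=False) = True
Step 3: (True) ∧ (True) = True AND True = True

True


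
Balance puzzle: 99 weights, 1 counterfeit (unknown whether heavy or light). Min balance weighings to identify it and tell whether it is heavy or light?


Let n = 99. 198 possibilities (n weights × lighter/heavier); each weighing has 3 outcomes.
Bound for k weighings: say the first weighing puts j weights on each pan. If it tips, the 2j weighed weights remain suspects (each with a known direction) and k-1 weighings give 3^(k-1) outcomes; 3^(k-1) is odd, so 2j ≤ 3^(k-1) - 1. If it balances, the n - 2j unweighed weights remain with direction unknown: 2(n - 2j) ≤ 3^(k-1) - 1 by the same parity argument. Adding, n ≤ (3^(k-1) - 1) + (3^(k-1) - 1)/2 = (3^k - 3)/2, and the classical three-group strategy achieves this (3 weights in 2 weighings, 12 in 3, 39 in 4, 120 in 5).
So we need the smallest k with (3^k - 3)/2 ≥ 99.
k = 4: (3^4 - 3)/2 = 39 < 99 ✗
k = 5: (3^5 - 3)/2 = 120 ≥ 99 ✓

5


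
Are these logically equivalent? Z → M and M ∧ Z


Expression 1: Z → M
Expression 2: M ∧ Z
Truth table (Z M | Expr1 Expr2):
  T T |   T     T
  T F |   F     F
  F T |   T     F   ← differ
  F F |   T     F   ← differ
Counterexample: Z=F, M=T gives Expr1 = T but Expr2 = F, so the expressions are NOT logically equivalent.

No


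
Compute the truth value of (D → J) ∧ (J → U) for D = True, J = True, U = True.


D = True, J = True, U = True
Step 1: D → J is false only when D=True and J=False. Result: True
Step 2: J → U is false only when J=True and U=False. Result: True
Step 3: True ∧ True = True

True


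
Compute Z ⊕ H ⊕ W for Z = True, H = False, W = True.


Z = True, H = False, W = True
Step 1: Z ⊕ H = True XOR False = True
Step 2: True ⊕ W = True XOR True = False
XOR is true when an odd number of operands are true.

False


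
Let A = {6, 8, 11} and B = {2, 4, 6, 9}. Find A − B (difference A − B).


A = {6, 8, 11}
B = {2, 4, 6, 9}
Operation: difference A − B
In A but not B: 8, 11

{8, 11}


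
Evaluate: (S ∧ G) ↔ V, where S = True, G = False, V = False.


S = True, G = False, V = False
Step 1: S ∧ G = True AND False = False
Step 2: (False) ↔ V: true when both sides have same truth value.
Result: False ↔ False = True

True


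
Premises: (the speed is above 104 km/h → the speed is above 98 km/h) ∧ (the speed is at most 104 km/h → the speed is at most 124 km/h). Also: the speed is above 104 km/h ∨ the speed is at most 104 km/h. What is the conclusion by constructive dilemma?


Constructive dilemma: (P → Q) ∧ (R → S), P ∨ R ⊢ Q ∨ S
Premise 1: the speed is above 104 km/h → the speed is above 98 km/h
Premise 2: the speed is at most 104 km/h → the speed is at most 124 km/h
Premise 3: the speed is above 104 km/h ∨ the speed is at most 104 km/h
Case 1: Assuming the speed is above 104 km/h, then by Premise 1, the speed is above 98 km/h.
Case 2: Assuming the speed is at most 104 km/h, then by Premise 2, the speed is at most 124 km/h.
Since one of the speed is above 104 km/h or the speed is at most 104 km/h must hold, we get the speed is above 98 km/h or the speed is at most 124 km/h.

The speed is above 98 km/h or the speed is at most 124 km/h.


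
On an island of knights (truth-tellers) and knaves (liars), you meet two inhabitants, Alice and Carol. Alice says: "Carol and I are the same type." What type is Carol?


Alice says: "Carol and I are the same type."
Case 1: Alice is a Knight (truth-teller)
  Statement is true → they ARE the same → Carol is also a Knight
Case 2: Alice is a Knave (liar)
  Statement is false → they are NOT the same → Carol is a Knight
In both cases, Carol is a Knight.

Knight


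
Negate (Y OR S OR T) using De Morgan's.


De Morgan's law: ¬(P ∨ Q ∨ R) ≡ ¬P ∧ ¬Q ∧ ¬R
¬(Y ∨ S ∨ T) = ¬Y ∧ ¬S ∧ ¬T

¬Y ∧ ¬S ∧ ¬T


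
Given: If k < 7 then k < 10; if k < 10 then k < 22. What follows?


Hypothetical syllogism: P → Q, Q → R ⊢ P → R
Premise 1: k < 7 → k < 10
Premise 2: k < 10 → k < 22
Chain the implications: the middle term (k < 10) links the two.
Conclusion: If k < 7, then k < 22.

If k < 7, then k < 22.


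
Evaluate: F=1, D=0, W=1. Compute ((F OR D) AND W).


F OR D = 1|0 = 1
1 AND 1 = 1

1


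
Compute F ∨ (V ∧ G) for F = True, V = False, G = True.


F = True, V = False, G = True
Step 1: V ∧ G = False AND True = False
Step 2: F ∨ False = True OR False = True
AND evaluated first (higher precedence); then OR applied.

True


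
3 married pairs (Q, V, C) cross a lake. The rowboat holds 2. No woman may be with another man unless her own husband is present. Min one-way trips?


Label couples Q, V, C (H = husband, W = wife).
Counting alone: 6 people, the rowboat carries 2 and someone must bring it back, so each round trip nets at most +1 on the far side until the last crossing → at least 9 trips. The jealousy constraint makes 9 impossible; the shortest valid schedule has 11:
1. WQ+WV →  (far: WQ,WV; near: HQ,HV,HC,WC)
2. WQ ←       (far: WV; near: HQ,HV,HC,WQ,WC)
3. WQ+WC →  (far: WQ,WV,WC; near: HQ,HV,HC)
4. WQ ←       (far: WV,WC; near: HQ,HV,HC,WQ)
5. HV+HC →  (far: HV,WV,HC,WC; near: HQ,WQ)
6. HV+WV ←  (far: HC,WC; near: HQ,WQ,HV,WV)
7. HQ+HV →  (far: HQ,HV,HC,WC; near: WQ,WV)
8. WC ←       (far: HQ,HV,HC; near: WQ,WV,WC)
9. WQ+WV →  (far: HQ,WQ,HV,WV,HC; near: WC)
10. HC ←      (far: HQ,WQ,HV,WV; near: HC,WC)
11. HC+WC → (far: all six; near: empty)
In every state each wife is either with her husband or with no other man.
Minimum trips = 11

11


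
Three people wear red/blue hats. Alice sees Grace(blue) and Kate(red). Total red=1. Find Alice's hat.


Total red = 1, seen red = 1
Own red = 1 - 1 = 0
Alice's hat is blue.

blue


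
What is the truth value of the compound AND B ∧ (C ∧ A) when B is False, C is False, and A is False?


B = False, C = False, A = False
Step 1: C ∧ A = False AND False = False
Step 2: B ∧ False = False AND False = False
AND is true only when ALL operands are true.

False


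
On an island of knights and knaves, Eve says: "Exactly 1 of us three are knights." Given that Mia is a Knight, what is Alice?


Eve claims exactly 1 knights among Eve, Mia, Alice.
Given: Mia is a Knight.

Case 1: Eve is a Knight (tells truth)
  Then exactly 1 of the three are knights.
  Counting Eve, Mia: 2 knight(s) so far. Need -1 more → impossible.
Case 2: Eve is a Knave (lies)
  Then the count is NOT 1.
  If Alice = Knave, count = 1 = 1 → claim would be true, contradicts lie.
  If Alice = Knight, count = 2 ≠ 1 → lie confirmed ✓

Alice is a Knight.

Knight


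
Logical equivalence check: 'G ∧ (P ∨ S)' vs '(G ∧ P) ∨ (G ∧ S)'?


Expression 1: G ∧ (P ∨ S)
Expression 2: (G ∧ P) ∨ (G ∧ S)
Truth table (G P S | Expr1 Expr2):
  T T T |   T     T
  T T F |   T     T
  T F T |   T     T
  T F F |   F     F
  F T T |   F     F
  F T F |   F     F
  F F T |   F     F
  F F F |   F     F
All 8 rows agree, so the expressions are logically equivalent.

Yes


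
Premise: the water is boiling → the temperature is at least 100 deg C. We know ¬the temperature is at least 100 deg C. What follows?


Modus tollens: P → Q, ¬Q ⊢ ¬P
P: the water is boiling
Q: the temperature is at least 100 deg C
We have P → Q and Q is false.
By modus tollens, P must be false.

It is not the case that the water is boiling


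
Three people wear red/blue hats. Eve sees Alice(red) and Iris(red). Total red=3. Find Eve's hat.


Total red = 3, seen red = 2
Own red = 3 - 2 = 1
Eve's hat is red.

red


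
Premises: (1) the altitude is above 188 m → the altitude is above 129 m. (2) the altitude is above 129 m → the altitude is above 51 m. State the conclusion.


Hypothetical syllogism: P → Q, Q → R ⊢ P → R
Premise 1: the altitude is above 188 m → the altitude is above 129 m
Premise 2: the altitude is above 129 m → the altitude is above 51 m
Chain the implications: the middle term (the altitude is above 129 m) links the two.
Conclusion: If the altitude is above 188 m, then the altitude is above 51 m.

If the altitude is above 188 m, then the altitude is above 51 m.


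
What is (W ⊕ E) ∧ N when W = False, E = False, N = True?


W = False, E = False, N = True
Step 1: W ⊕ E = False XOR False = False
Step 2: False ∧ N = False AND True = False
XOR true when exactly one of W,E is true; then AND with N.

False


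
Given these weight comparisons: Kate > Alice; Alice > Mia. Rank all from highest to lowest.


Constraints: Kate > Alice; Alice > Mia
Method: at each step, the next-highest is the one remaining person who never appears on the smaller side of a constraint between remaining people.
  Step 1: remaining {Alice, Mia, Kate}; on the smaller side: {Alice, Mia} → Kate is next (Kate > Alice).
  Step 2: remaining {Alice, Mia}; on the smaller side: {Mia} → Alice is next (Alice > Mia).
  Step 3: only Mia remains → lowest.
Final ranking (highest to lowest):

Kate > Alice > Mia


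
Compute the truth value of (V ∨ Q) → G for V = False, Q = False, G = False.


V = False, Q = False, G = False
Step 1: V ∨ Q = False OR False = False
Step 2: (False) → G: false only when antecedent=True and G=False.
Result: True

True


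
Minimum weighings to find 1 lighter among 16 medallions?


Each weighing has 3 outcomes (left heavy / balance / right heavy), so k weighings distinguish at most 3^k cases; splitting into three near-equal groups achieves this.
Need 3^k ≥ 16: 3^2 = 9 < 16 ≤ 3^3 = 27
k = ⌈log₃(16)⌉ = 3

3


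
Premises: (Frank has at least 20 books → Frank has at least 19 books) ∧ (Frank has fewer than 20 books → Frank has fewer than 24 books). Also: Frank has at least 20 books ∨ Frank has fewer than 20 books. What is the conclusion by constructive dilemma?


Constructive dilemma: (P → Q) ∧ (R → S), P ∨ R ⊢ Q ∨ S
Premise 1: Frank has at least 20 books → Frank has at least 19 books
Premise 2: Frank has fewer than 20 books → Frank has fewer than 24 books
Premise 3: Frank has at least 20 books ∨ Frank has fewer than 20 books
Case 1: Assuming Frank has at least 20 books, then by Premise 1, Frank has at least 19 books.
Case 2: Assuming Frank has fewer than 20 books, then by Premise 2, Frank has fewer than 24 books.
Since one of Frank has at least 20 books or Frank has fewer than 20 books must hold, we get Frank has at least 19 books or Frank has fewer than 24 books.

Frank has at least 19 books or Frank has fewer than 24 books.


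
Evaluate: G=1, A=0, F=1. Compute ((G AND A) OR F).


G AND A = 1&0 = 0
0 OR 1 = 1

1


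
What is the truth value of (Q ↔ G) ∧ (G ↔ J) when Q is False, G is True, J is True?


Q = False, G = True, J = True
Step 1: Q ↔ G is true when Q and G have the same value. Result: False
Step 2: G ↔ J is true when G and J have the same value. Result: True
Step 3: False ∧ True = False

False


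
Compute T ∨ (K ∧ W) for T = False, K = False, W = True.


T = False, K = False, W = True
Step 1: K ∧ W = False AND True = False
Step 2: T ∨ False = False OR False = False
AND evaluated first (higher precedence); then OR applied.

False


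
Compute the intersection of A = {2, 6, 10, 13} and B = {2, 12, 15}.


A = {2, 6, 10, 13}
B = {2, 12, 15}
Operation: intersection
Elements in both: 2

{2}


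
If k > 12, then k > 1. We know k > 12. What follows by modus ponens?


Modus ponens: P → Q, P ⊢ Q
P: k > 12
Q: k > 1
We have P → Q and P is true.
By modus ponens, Q must be true.

k > 1


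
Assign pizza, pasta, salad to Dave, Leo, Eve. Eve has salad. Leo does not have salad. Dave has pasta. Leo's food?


From clues:
  Eve → salad
  Dave → pasta
By elimination, Leo gets the remaining.

pizza


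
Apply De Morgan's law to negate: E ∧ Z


De Morgan's law: ¬(P ∧ Q) ≡ ¬P ∨ ¬Q
¬(E ∧ Z) = ¬E ∨ ¬Z

¬E ∨ ¬Z


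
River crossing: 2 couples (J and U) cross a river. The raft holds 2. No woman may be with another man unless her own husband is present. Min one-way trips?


Label couples J and U.
1. WJ+WU → (far: WJ,WU; near: HJ,HU)
2. WJ ←   (far: WU; near: HJ,HU,WJ)
3. HJ+HU → (far: HJ,HU,WU; near: WJ)
4. HJ ←   (far: HU,WU; near: HJ,WJ)  — HJ returns, since WJ is alone on near bank
5. HJ+WJ → (far: all four; near: empty)
Every state respects the constraint.
Minimum trips = 5

5


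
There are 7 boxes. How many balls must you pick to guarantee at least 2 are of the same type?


Pigeonhole: to guarantee k in one of n categories, need (k-1)×n + 1.
k = 2, n = 7
Minimum = (2-1) × 7 + 1 = 1 × 7 + 1

8


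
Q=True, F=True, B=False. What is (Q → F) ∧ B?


Q = True, F = True, B = False
Expression: (Q → F) ∧ B
Step 1: Q → F = True → True (false only if Q=True, F=False) = True
Step 2: (True) ∧ B = True AND False = False

False


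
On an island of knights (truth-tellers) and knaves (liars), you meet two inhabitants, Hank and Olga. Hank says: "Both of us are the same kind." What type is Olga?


Hank says: "Both of us are the same kind."
Case 1: Hank is a Knight (truth-teller)
  Statement is true → they ARE the same → Olga is also a Knight
Case 2: Hank is a Knave (liar)
  Statement is false → they are NOT the same → Olga is a Knight
In both cases, Olga is a Knight.

Knight


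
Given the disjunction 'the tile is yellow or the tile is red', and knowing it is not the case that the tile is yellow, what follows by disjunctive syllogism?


Disjunctive syllogism: P ∨ Q, ¬P ⊢ Q
Disjunction: the tile is yellow ∨ the tile is red
We know it is not the case that the tile is yellow.
By disjunctive syllogism, the other disjunct must be true.

The tile is red


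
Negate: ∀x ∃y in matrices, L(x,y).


Original: ∀x ∃y L(x,y)
Rule: ¬∀→∃, ¬∃→∀, negate predicate.
Negation: ∃x ∀y ¬L(x,y)

∃x ∀y ¬L(x,y)


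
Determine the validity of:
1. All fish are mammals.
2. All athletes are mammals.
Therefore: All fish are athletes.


Premise 1: All fish are mammals.
Premise 2: All athletes are mammals.
Conclusion: All fish are athletes.
Fallacy: undistributed middle. mammals is predicate in both.
Counterexample: fish and athletes could be disjoint subsets of mammals.

Invalid


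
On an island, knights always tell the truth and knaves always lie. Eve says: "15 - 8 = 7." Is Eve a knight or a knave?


Statement: "15 - 8 = 7."
Actual: 15 - 8 = 7
Claimed: 7
Statement is TRUE → Eve tells the truth → Knight

Knight


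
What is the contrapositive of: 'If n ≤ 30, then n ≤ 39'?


Original: If n ≤ 30, then n ≤ 39
Contrapositive: If ¬Q, then ¬P
Negate Q: not (n ≤ 39)
Negate P: not (n ≤ 30)

If not (n ≤ 39), then not (n ≤ 30).


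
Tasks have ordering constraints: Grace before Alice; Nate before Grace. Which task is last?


Constraints: Grace before Alice; Nate before Grace
The last task can have nothing scheduled after it, so it must never appear on the left of a 'before'.
Tasks appearing before some other task: Grace, Nate.
The only task not in that list is Alice → it is last.

Alice


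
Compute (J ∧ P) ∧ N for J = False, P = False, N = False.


J = False, P = False, N = False
Step 1: J ∧ P = False AND False = False
Step 2: False ∧ N = False AND False = False
AND is true only when ALL operands are true.

False


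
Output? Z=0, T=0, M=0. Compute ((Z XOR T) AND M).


Z XOR T = 0^0 = 0
0 AND 0 = 0

0


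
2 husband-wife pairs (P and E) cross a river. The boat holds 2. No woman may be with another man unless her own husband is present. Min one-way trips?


Label couples P and E.
1. WP+WE → (far: WP,WE; near: HP,HE)
2. WP ←   (far: WE; near: HP,HE,WP)
3. HP+HE → (far: HP,HE,WE; near: WP)
4. HP ←   (far: HE,WE; near: HP,WP)  — HP returns, since WP is alone on near bank
5. HP+WP → (far: all four; near: empty)
Every state respects the constraint.
Minimum trips = 5

5


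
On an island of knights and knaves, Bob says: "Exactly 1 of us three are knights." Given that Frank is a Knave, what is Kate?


Bob claims exactly 1 knights among Bob, Frank, Kate.
Given: Frank is a Knave.

Case 1: Bob is a Knight (tells truth)
  Then exactly 1 of the three are knights.
  Counting Bob, Frank: 1 knight(s) so far. Need 0 more → Kate = Knave.
Case 2: Bob is a Knave (lies)
  Then the count is NOT 1.
  If Kate = Knight, count = 1 = 1 → claim would be true, contradicts lie.
  If Kate = Knave, count = 0 ≠ 1 → lie confirmed ✓

Kate is a Knave.

Knave


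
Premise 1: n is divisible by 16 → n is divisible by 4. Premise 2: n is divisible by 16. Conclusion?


Modus ponens: P → Q, P ⊢ Q
P: n is divisible by 16
Q: n is divisible by 4
We have P → Q and P is true.
By modus ponens, Q must be true.

n is divisible by 4


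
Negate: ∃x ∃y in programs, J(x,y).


Original: ∃x ∃y J(x,y)
Rule: ¬∀→∃, ¬∃→∀, negate predicate.
Negation: ∀x ∀y ¬J(x,y)

∀x ∀y ¬J(x,y)


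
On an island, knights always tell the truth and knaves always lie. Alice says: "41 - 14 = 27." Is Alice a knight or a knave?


Statement: "41 - 14 = 27."
Actual: 41 - 14 = 27
Claimed: 27
Statement is TRUE → Alice tells the truth → Knight

Knight


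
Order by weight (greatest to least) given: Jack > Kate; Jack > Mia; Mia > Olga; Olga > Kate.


Constraints: Jack > Kate; Jack > Mia; Mia > Olga; Olga > Kate
Method: at each step, the next-highest is the one remaining person who never appears on the smaller side of a constraint between remaining people.
  Step 1: remaining {Jack, Kate, Mia, Olga}; on the smaller side: {Kate, Mia, Olga} → Jack is next (Jack > Kate; Jack > Mia).
  Step 2: remaining {Kate, Mia, Olga}; on the smaller side: {Kate, Olga} → Mia is next (Mia > Olga).
  Step 3: remaining {Kate, Olga}; on the smaller side: {Kate} → Olga is next (Olga > Kate).
  Step 4: only Kate remains → lowest.
Final ranking (highest to lowest):

Jack > Mia > Olga > Kate


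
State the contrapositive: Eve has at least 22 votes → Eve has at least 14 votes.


Original: If Eve has at least 22 votes, then Eve has at least 14 votes
Contrapositive: If ¬Q, then ¬P
Negate Q: not (Eve has at least 14 votes)
Negate P: not (Eve has at least 22 votes)

If not (Eve has at least 14 votes), then not (Eve has at least 22 votes).


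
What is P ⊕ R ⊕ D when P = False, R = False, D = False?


P = False, R = False, D = False
Step 1: P ⊕ R = False XOR False = False
Step 2: False ⊕ D = False XOR False = False
XOR is true when an odd number of operands are true.

False


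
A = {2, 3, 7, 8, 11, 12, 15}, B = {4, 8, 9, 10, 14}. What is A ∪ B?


A = {2, 3, 7, 8, 11, 12, 15}
B = {4, 8, 9, 10, 14}
Operation: union
All elements combined: 2, 3, 4, 7, 8, 9, 10, 11, 12, 14, 15

{2, 3, 4, 7, 8, 9, 10, 11, 12, 14, 15}


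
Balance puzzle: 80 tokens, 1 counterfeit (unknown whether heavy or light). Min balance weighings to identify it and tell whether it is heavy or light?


Let n = 80. 160 possibilities (n tokens × lighter/heavier); each weighing has 3 outcomes.
Bound for k weighings: say the first weighing puts j tokens on each pan. If it tips, the 2j weighed tokens remain suspects (each with a known direction) and k-1 weighings give 3^(k-1) outcomes; 3^(k-1) is odd, so 2j ≤ 3^(k-1) - 1. If it balances, the n - 2j unweighed tokens remain with direction unknown: 2(n - 2j) ≤ 3^(k-1) - 1 by the same parity argument. Adding, n ≤ (3^(k-1) - 1) + (3^(k-1) - 1)/2 = (3^k - 3)/2, and the classical three-group strategy achieves this (3 tokens in 2 weighings, 12 in 3, 39 in 4, 120 in 5).
So we need the smallest k with (3^k - 3)/2 ≥ 80.
k = 4: (3^4 - 3)/2 = 39 < 80 ✗
k = 5: (3^5 - 3)/2 = 120 ≥ 80 ✓

5


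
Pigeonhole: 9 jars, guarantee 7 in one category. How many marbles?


Pigeonhole: to guarantee k in one of n categories, need (k-1)×n + 1.
k = 7, n = 9
Minimum = (7-1) × 9 + 1 = 6 × 9 + 1

55


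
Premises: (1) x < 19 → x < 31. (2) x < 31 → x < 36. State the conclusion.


Hypothetical syllogism: P → Q, Q → R ⊢ P → R
Premise 1: x < 19 → x < 31
Premise 2: x < 31 → x < 36
Chain the implications: the middle term (x < 31) links the two.
Conclusion: If x < 19, then x < 36.

If x < 19, then x < 36.


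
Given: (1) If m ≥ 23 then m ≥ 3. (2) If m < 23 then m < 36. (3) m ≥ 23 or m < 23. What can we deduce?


Constructive dilemma: (P → Q) ∧ (R → S), P ∨ R ⊢ Q ∨ S
Premise 1: m ≥ 23 → m ≥ 3
Premise 2: m < 23 → m < 36
Premise 3: m ≥ 23 ∨ m < 23
Case 1: Assuming m ≥ 23, then by Premise 1, m ≥ 3.
Case 2: Assuming m < 23, then by Premise 2, m < 36.
Since one of m ≥ 23 or m < 23 must hold, we get m ≥ 3 or m < 36.

m ≥ 3 or m < 36.


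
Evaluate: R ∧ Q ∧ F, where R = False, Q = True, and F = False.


R = False, Q = True, F = False
Step 1: R ∧ Q = False AND True = False
Step 2: (False) ∧ F = (False) AND False = False
AND is true only when ALL operands are true.

False


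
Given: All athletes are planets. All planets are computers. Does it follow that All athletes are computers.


Premise 1: All athletes are planets.
Premise 2: All planets are computers.
Conclusion: All athletes are computers.
Barbara syllogism (AAA-1): All A are B, All B are C → All A are C.
Middle term (planets) distributed in premise 2.

Valid


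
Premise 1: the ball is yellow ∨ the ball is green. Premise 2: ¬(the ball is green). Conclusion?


Disjunctive syllogism: P ∨ Q, ¬P ⊢ Q
Disjunction: the ball is yellow ∨ the ball is green
We know it is not the case that the ball is green.
By disjunctive syllogism, the other disjunct must be true.

The ball is yellow


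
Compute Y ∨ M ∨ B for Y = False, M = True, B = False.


Y = False, M = True, B = False
Step 1: Y ∨ M = False OR True = True
Step 2: True ∨ B = True OR False = True
OR is true when at least one operand is true.

True


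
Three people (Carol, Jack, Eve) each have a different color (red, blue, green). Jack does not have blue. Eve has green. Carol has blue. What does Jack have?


From clues:
  Eve → green
  Carol → blue
By elimination, Jack gets the remaining.

red


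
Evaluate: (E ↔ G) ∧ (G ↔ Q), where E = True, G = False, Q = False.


E = True, G = False, Q = False
Step 1: E ↔ G is true when E and G have the same value. Result: False
Step 2: G ↔ Q is true when G and Q have the same value. Result: True
Step 3: False ∧ True = False

False


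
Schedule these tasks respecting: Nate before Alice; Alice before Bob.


Constraints: Nate before Alice; Alice before Bob
Method: repeatedly schedule the remaining task that has no remaining task required before it.
  Step 1: remaining {Bob, Alice, Nate}; every task except Nate still has a predecessor pending → schedule Nate.
  Step 2: remaining {Bob, Alice}; every task except Alice still has a predecessor pending → schedule Alice.
  Step 3: only Bob remains → schedule Bob.
Resulting order:

Nate → Alice → Bob


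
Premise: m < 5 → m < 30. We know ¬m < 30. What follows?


Modus tollens: P → Q, ¬Q ⊢ ¬P
P: m < 5
Q: m < 30
We have P → Q and Q is false.
By modus tollens, P must be false.

It is not the case that m < 5


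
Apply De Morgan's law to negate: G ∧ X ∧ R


De Morgan's law: ¬(P ∧ Q ∧ R) ≡ ¬P ∨ ¬Q ∨ ¬R
¬(G ∧ X ∧ R) = ¬G ∨ ¬X ∨ ¬R

¬G ∨ ¬X ∨ ¬R


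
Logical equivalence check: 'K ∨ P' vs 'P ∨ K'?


Expression 1: K ∨ P
Expression 2: P ∨ K
Truth table (K P | Expr1 Expr2):
  T T |   T     T
  T F |   T     T
  F T |   T     T
  F F |   F     F
All 4 rows agree, so the expressions are logically equivalent.

Yes


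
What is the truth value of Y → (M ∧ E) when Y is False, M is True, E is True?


Y = False, M = True, E = True
Step 1: M ∧ E = True AND True = True
Step 2: Y → (True): false only when Y=True and consequent=False.
Result: True

True


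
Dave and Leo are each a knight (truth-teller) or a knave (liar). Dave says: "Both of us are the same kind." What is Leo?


Dave says: "Both of us are the same kind."
Case 1: Dave is a Knight (truth-teller)
  Statement is true → they ARE the same → Leo is also a Knight
Case 2: Dave is a Knave (liar)
  Statement is false → they are NOT the same → Leo is a Knight
In both cases, Leo is a Knight.

Knight


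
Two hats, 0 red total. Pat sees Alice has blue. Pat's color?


Total red = 0, Alice = blue
Red accounted for: 0
Remaining for Pat: 0
Pat's hat is blue.

blue


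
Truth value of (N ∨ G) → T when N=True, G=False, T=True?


N = True, G = False, T = True
Expression: (N ∨ G) → T
Step 1: N ∨ G = True OR False = True
Step 2: (True) → T = True → True (false only if antecedent True and consequent False) = True

True


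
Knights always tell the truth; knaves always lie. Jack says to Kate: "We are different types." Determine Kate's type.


Jack says: "We are different types."
Case 1: Jack is a Knight (truth-teller)
  Statement is true → they ARE different → Kate is a Knave
Case 2: Jack is a Knave (liar)
  Statement is false → they are NOT different → Kate is a Knave
In both cases, Kate is a Knave.

Knave


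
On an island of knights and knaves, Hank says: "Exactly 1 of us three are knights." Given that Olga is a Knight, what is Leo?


Hank claims exactly 1 knights among Hank, Olga, Leo.
Given: Olga is a Knight.

Case 1: Hank is a Knight (tells truth)
  Then exactly 1 of the three are knights.
  Counting Hank, Olga: 2 knight(s) so far. Need -1 more → impossible.
Case 2: Hank is a Knave (lies)
  Then the count is NOT 1.
  If Leo = Knave, count = 1 = 1 → claim would be true, contradicts lie.
  If Leo = Knight, count = 2 ≠ 1 → lie confirmed ✓

Leo is a Knight.

Knight


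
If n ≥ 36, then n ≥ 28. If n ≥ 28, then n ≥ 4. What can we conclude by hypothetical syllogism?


Hypothetical syllogism: P → Q, Q → R ⊢ P → R
Premise 1: n ≥ 36 → n ≥ 28
Premise 2: n ≥ 28 → n ≥ 4
Chain the implications: the middle term (n ≥ 28) links the two.
Conclusion: If n ≥ 36, then n ≥ 4.

If n ≥ 36, then n ≥ 4.
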